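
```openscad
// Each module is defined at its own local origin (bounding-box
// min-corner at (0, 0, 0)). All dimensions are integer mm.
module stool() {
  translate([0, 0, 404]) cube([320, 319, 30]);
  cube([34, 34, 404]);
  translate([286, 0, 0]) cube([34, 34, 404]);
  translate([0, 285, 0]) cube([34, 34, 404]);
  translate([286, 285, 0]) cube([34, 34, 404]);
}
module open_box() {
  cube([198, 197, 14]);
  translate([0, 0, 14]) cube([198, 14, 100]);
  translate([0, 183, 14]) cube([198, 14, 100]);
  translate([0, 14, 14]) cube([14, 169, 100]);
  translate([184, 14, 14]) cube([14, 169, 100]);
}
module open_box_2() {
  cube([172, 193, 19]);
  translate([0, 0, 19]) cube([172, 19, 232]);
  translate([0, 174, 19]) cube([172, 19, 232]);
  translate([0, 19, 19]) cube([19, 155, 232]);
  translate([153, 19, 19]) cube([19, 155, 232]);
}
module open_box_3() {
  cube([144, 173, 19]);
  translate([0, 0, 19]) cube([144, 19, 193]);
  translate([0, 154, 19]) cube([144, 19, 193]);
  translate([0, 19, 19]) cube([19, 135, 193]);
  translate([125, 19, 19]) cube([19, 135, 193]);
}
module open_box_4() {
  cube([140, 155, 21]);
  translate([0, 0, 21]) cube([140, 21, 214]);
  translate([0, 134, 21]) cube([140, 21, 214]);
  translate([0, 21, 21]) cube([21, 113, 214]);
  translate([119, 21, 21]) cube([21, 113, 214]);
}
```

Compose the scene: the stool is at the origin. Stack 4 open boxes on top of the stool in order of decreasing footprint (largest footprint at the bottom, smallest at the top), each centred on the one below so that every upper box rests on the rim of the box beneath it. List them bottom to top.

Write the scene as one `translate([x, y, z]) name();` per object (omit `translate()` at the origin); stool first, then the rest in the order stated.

stool();
translate([61, 61, 434]) open_box();
translate([74, 63, 548]) open_box_2();
translate([88, 73, 799]) open_box_3();
translate([90, 82, 1011]) open_box_4();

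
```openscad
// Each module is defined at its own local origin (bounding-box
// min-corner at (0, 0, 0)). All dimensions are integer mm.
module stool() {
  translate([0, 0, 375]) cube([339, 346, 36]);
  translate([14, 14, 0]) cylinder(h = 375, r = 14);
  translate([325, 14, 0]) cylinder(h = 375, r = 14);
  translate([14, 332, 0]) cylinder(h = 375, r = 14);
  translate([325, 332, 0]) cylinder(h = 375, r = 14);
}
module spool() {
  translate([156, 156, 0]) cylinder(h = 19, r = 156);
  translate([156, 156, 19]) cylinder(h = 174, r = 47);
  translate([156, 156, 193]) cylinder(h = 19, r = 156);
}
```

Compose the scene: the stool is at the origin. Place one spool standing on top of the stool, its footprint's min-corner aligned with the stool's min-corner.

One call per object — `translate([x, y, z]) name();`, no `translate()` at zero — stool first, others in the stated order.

stool();
translate([0, 0, 411]) spool();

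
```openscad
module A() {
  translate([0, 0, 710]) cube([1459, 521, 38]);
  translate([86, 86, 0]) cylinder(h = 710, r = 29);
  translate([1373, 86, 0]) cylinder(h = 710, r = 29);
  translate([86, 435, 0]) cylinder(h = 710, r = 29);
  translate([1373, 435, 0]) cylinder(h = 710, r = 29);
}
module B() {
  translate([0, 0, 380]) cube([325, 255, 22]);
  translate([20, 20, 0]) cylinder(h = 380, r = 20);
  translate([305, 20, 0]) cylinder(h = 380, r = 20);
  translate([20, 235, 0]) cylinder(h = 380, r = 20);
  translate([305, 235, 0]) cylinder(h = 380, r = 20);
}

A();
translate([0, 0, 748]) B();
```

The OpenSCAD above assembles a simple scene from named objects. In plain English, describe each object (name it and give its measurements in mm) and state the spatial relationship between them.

A is a rectangular dining table. The top is 1459×521×38 mm with its upper surface at z = 748 mm. It stands on four round legs of 58 mm diameter, each leg's bounding box inset 57 mm from the nearest pair of top edges, running from the floor to the underside of the top.

B is a four-legged stool. The seat is 325×255 mm, 22 mm thick, top at z = 402 mm. It stands on four round legs, each 40 mm in diameter, from z = 0 to the seat underside, each leg's axis is inset half a diameter from the nearest pair of seat edges (so the leg's bounding box is flush with the corner).

The stool is on top of the table.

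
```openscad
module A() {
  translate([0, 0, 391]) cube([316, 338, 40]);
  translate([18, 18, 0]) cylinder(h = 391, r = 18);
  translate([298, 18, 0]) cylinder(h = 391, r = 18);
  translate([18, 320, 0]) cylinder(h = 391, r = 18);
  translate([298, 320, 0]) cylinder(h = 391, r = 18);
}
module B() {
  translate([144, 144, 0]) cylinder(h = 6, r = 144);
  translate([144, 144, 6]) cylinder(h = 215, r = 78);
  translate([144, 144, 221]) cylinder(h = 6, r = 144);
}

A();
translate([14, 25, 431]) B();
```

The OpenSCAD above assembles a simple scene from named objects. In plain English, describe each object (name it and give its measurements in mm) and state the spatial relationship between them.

A is a four-legged stool. The seat is 316×338 mm, 40 mm thick, top at z = 431 mm. It stands on four round legs, each 36 mm in diameter, from z = 0 to the seat underside, each leg's axis is inset half a diameter from the nearest pair of seat edges (so the leg's bounding box is flush with the corner).

B is a spool: two coaxial disc flanges of radius 144 mm and thickness 6 mm, joined by a core cylinder of radius 78 mm and height 215 mm. The lower flange rests on z = 0 and the three cylinders share a vertical axis.

The spool is on top of the stool, centred.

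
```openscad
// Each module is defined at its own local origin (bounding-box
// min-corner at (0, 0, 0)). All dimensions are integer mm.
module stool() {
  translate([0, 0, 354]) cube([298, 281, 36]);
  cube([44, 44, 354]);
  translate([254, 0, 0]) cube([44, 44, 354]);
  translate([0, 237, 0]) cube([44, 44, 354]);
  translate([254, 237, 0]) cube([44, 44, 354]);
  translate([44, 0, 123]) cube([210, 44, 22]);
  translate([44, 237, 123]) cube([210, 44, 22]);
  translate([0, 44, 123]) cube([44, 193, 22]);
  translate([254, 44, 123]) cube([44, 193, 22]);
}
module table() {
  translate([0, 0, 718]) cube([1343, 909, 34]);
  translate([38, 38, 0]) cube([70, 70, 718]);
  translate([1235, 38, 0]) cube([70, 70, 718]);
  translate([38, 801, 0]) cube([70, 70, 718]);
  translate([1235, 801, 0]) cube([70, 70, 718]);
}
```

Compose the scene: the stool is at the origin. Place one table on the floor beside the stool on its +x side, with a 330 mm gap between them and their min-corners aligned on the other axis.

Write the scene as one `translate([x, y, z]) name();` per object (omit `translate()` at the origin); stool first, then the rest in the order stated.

stool();
translate([628, 0, 0]) table();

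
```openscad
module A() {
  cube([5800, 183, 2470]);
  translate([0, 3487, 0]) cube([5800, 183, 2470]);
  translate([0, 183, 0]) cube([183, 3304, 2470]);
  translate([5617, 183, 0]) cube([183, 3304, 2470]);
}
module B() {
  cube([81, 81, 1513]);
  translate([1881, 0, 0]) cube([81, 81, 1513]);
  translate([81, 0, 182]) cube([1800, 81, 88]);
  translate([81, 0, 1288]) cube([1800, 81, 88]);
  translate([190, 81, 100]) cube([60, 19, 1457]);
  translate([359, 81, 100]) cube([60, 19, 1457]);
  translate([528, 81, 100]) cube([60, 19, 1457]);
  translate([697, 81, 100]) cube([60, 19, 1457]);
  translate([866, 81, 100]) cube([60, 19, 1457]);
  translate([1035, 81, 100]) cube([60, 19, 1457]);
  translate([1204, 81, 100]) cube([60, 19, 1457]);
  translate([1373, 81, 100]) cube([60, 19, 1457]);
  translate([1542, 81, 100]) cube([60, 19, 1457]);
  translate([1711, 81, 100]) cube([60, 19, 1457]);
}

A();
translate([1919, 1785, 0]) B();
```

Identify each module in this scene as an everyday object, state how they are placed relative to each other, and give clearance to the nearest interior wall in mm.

Clearances: x = 1736, y = 1602; minimum 1602 mm.

A is a house frame. B is a fence section. The fence section sits inside the house frame, centred. The clearance to the nearest interior wall is 1602 mm.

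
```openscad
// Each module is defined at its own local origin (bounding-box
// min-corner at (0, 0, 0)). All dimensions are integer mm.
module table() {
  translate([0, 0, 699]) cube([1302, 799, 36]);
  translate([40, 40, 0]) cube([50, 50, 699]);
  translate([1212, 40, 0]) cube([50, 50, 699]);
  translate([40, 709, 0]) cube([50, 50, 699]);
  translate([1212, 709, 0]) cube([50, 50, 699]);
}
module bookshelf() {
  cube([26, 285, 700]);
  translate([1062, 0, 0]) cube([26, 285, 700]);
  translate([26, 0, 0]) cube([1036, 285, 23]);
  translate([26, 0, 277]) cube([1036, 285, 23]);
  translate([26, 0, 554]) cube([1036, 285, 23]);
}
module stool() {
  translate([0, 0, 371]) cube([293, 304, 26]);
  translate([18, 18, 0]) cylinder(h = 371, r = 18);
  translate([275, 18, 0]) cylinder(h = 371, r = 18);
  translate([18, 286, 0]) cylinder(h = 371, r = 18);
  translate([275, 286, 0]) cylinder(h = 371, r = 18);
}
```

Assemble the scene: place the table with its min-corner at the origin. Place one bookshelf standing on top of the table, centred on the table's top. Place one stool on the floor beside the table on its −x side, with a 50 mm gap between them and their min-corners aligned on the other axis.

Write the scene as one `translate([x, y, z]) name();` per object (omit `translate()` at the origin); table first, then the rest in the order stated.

table();
translate([107, 257, 735]) bookshelf();
translate([-343, 0, 0]) stool();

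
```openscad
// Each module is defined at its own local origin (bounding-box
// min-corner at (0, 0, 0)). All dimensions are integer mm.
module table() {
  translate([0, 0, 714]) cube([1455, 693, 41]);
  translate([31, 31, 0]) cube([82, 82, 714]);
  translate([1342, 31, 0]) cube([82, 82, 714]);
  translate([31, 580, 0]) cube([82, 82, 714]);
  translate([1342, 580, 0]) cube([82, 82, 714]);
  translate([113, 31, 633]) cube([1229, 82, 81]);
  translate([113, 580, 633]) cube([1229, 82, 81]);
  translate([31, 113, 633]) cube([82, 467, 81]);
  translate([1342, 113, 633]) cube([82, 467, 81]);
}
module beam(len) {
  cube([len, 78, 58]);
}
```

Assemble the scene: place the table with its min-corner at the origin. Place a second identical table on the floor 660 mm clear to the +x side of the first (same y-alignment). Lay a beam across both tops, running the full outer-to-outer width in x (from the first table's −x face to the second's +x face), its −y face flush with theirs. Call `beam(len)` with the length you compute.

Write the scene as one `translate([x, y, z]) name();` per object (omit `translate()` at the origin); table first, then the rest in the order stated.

table();
translate([2115, 0, 0]) table();
translate([0, 0, 755]) beam(3570);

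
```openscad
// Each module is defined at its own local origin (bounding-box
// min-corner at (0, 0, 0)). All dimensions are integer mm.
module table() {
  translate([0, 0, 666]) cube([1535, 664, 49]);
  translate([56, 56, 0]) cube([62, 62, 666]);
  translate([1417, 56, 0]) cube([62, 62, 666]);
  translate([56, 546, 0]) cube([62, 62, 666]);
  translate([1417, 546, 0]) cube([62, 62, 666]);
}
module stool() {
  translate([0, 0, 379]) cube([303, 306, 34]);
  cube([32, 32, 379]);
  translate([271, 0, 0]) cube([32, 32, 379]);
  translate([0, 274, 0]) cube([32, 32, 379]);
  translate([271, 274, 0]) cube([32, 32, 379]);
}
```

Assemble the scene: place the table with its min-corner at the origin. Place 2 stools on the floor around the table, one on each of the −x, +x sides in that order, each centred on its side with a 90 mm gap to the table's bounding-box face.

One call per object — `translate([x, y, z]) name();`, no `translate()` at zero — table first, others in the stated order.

table();
translate([-393, 179, 0]) stool();
translate([1625, 179, 0]) stool();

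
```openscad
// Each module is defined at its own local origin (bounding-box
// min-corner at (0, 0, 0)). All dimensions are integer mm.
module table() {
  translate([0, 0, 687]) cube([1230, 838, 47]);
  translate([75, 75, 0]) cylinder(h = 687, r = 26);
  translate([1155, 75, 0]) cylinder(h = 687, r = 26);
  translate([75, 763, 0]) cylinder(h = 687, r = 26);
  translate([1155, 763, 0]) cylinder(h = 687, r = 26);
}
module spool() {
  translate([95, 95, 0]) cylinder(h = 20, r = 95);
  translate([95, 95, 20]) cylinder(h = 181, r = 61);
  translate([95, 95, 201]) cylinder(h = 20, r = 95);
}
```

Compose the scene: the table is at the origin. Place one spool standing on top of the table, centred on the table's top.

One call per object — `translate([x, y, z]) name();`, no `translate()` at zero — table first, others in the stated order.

table();
translate([520, 324, 734]) spool();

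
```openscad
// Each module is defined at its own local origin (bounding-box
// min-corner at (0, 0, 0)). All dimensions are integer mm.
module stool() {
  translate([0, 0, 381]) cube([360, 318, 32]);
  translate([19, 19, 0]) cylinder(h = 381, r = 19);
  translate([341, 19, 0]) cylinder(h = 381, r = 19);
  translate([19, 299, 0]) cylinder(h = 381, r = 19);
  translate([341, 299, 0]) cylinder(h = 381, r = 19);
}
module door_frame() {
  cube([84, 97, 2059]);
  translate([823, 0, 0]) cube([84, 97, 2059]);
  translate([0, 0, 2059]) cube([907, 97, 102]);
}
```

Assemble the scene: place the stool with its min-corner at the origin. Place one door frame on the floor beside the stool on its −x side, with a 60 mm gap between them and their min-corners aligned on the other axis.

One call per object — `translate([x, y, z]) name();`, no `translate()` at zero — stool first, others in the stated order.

stool();
translate([-967, 0, 0]) door_frame();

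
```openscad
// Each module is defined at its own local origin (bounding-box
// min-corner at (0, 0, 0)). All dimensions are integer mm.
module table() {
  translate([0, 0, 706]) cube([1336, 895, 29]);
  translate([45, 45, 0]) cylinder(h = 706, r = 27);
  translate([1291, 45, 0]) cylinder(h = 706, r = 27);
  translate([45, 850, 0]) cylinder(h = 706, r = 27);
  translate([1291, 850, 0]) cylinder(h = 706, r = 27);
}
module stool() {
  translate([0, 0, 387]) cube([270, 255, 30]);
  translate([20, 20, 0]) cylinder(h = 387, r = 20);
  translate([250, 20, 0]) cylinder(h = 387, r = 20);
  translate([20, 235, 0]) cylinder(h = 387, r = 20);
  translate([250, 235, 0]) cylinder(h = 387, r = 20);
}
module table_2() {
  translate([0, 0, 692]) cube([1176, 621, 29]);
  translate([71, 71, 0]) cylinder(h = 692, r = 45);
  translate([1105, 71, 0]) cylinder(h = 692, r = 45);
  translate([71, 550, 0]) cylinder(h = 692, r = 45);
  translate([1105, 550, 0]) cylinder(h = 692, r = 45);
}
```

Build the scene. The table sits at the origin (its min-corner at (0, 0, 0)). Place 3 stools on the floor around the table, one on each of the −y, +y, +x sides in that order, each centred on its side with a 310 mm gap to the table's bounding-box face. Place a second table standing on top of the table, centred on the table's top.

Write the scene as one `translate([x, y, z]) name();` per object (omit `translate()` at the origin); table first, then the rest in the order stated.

table();
translate([533, -565, 0]) stool();
translate([533, 1205, 0]) stool();
translate([1646, 320, 0]) stool();
translate([80, 137, 735]) table_2();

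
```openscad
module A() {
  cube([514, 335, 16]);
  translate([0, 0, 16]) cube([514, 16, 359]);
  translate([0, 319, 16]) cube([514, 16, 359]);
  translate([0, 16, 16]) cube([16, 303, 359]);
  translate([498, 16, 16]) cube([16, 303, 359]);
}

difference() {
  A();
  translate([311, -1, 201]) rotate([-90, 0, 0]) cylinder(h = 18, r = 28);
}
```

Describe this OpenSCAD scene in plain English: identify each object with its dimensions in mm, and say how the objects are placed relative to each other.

A is an open-topped rectangular box: outside dimensions 514×335×375 mm, with a uniform wall and base thickness of 16 mm. The base is a full 514×335 slab on the floor; four walls sit on top of the base. The front and back walls (the −y and +y sides) span the full width; the two side walls fit between them.

The open box has a circular hole of radius 28 mm through its front wall, centred at (x = 311, z = 201).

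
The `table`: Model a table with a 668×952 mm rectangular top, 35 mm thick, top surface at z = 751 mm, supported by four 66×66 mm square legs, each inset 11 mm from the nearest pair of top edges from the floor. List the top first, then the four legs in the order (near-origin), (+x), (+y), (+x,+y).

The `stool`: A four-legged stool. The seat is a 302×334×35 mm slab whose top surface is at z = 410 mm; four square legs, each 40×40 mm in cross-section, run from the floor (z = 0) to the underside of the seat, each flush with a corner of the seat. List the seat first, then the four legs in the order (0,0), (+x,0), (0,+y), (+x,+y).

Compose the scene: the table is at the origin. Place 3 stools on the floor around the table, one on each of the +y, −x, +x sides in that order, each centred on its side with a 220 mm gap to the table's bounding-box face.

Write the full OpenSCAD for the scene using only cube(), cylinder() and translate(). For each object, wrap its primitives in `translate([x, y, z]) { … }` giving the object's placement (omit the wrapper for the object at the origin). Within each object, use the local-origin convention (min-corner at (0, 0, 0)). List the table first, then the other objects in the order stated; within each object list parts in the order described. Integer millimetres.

translate([0, 0, 716]) cube([668, 952, 35]);
translate([11, 11, 0]) cube([66, 66, 716]);
translate([591, 11, 0]) cube([66, 66, 716]);
translate([11, 875, 0]) cube([66, 66, 716]);
translate([591, 875, 0]) cube([66, 66, 716]);
translate([183, 1172, 0]) {
  translate([0, 0, 375]) cube([302, 334, 35]);
  cube([40, 40, 375]);
  translate([262, 0, 0]) cube([40, 40, 375]);
  translate([0, 294, 0]) cube([40, 40, 375]);
  translate([262, 294, 0]) cube([40, 40, 375]);
}
translate([-522, 309, 0]) {
  translate([0, 0, 375]) cube([302, 334, 35]);
  cube([40, 40, 375]);
  translate([262, 0, 0]) cube([40, 40, 375]);
  translate([0, 294, 0]) cube([40, 40, 375]);
  translate([262, 294, 0]) cube([40, 40, 375]);
}
translate([888, 309, 0]) {
  translate([0, 0, 375]) cube([302, 334, 35]);
  cube([40, 40, 375]);
  translate([262, 0, 0]) cube([40, 40, 375]);
  translate([0, 294, 0]) cube([40, 40, 375]);
  translate([262, 294, 0]) cube([40, 40, 375]);
}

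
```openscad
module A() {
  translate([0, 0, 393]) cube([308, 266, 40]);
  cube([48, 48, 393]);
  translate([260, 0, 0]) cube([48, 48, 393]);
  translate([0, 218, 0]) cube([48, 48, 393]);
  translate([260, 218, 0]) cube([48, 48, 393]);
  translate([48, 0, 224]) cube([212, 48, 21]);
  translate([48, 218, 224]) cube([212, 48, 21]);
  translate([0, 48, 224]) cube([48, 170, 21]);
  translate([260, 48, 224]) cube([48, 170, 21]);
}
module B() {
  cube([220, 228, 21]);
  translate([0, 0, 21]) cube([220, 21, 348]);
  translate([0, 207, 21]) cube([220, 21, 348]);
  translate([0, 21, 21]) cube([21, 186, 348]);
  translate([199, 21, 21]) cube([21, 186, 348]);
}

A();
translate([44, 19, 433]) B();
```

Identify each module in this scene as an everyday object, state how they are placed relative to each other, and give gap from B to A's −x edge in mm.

The open box's min-x is at 44; the stool's min-x is 0; gap = 44 mm.

A is a stool. B is an open box. The open box is on top of the stool, centred. The gap from the open box to the stool's −x edge is 44 mm.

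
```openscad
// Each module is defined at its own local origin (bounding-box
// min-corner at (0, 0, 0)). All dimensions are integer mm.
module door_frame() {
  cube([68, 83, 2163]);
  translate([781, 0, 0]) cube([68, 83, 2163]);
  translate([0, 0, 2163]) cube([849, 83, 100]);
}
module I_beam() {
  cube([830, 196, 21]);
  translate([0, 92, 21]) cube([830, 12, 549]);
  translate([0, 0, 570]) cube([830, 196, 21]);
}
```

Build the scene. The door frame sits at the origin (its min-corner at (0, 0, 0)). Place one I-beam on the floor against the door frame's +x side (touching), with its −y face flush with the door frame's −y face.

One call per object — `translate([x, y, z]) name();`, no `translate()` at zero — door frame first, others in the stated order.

door_frame();
translate([849, 0, 0]) I_beam();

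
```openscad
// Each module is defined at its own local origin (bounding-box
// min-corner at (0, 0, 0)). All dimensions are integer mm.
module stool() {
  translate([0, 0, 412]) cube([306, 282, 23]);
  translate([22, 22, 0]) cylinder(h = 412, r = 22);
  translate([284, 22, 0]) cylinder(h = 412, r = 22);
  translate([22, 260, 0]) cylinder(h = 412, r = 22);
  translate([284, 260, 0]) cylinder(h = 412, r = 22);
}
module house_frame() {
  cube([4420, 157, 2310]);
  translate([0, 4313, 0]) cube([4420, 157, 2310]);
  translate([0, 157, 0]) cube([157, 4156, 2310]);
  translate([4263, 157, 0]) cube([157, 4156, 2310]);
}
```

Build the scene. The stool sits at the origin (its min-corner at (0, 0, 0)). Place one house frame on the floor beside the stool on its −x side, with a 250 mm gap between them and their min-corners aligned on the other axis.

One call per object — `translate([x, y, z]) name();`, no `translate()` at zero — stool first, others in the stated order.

stool();
translate([-4670, 0, 0]) house_frame();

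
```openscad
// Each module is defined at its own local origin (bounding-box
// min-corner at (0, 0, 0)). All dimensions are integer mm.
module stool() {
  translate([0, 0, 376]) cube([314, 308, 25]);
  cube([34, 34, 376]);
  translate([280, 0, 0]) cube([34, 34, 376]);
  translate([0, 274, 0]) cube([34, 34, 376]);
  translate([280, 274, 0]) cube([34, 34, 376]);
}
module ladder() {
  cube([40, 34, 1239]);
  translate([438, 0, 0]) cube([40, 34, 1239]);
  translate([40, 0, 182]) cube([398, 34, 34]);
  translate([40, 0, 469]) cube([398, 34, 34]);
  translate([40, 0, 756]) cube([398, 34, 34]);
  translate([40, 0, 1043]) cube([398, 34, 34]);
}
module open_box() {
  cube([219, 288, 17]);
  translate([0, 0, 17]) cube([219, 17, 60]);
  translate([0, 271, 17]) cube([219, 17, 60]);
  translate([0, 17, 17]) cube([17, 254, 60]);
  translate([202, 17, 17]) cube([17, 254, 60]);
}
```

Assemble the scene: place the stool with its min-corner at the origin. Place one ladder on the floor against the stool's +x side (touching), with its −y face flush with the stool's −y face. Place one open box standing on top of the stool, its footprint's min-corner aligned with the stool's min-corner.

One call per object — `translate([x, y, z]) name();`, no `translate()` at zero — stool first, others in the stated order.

stool();
translate([314, 0, 0]) ladder();
translate([0, 0, 401]) open_box();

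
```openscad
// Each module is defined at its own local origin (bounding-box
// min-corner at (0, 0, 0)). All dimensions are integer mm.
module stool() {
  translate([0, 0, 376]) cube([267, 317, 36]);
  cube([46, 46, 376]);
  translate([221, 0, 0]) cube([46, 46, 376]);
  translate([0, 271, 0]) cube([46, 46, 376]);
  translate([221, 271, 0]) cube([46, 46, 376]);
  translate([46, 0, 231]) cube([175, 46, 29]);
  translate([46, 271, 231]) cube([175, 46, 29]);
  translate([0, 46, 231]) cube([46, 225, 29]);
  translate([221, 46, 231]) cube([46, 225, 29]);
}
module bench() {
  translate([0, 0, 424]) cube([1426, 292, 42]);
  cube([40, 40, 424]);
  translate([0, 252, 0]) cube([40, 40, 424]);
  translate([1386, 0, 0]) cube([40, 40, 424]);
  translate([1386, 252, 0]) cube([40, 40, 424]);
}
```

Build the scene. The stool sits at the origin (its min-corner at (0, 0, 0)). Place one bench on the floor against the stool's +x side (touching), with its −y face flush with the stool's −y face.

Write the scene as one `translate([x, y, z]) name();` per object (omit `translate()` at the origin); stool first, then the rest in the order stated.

stool();
translate([267, 0, 0]) bench();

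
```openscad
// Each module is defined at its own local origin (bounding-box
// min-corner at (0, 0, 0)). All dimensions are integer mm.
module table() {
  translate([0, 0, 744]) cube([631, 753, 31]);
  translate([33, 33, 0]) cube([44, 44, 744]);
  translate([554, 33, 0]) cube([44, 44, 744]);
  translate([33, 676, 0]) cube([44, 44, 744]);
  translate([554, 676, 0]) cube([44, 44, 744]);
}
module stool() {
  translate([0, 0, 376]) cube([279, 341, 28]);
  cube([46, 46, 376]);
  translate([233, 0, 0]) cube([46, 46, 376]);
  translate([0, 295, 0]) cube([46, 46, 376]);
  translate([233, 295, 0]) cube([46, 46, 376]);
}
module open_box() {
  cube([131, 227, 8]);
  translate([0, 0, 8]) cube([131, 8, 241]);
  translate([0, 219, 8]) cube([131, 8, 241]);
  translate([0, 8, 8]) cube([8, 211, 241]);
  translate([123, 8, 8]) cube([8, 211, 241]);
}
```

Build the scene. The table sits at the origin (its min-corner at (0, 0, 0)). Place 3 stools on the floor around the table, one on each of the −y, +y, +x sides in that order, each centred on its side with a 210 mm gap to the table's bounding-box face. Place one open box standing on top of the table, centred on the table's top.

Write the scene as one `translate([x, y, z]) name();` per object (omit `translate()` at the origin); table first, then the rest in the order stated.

table();
translate([176, -551, 0]) stool();
translate([176, 963, 0]) stool();
translate([841, 206, 0]) stool();
translate([250, 263, 775]) open_box();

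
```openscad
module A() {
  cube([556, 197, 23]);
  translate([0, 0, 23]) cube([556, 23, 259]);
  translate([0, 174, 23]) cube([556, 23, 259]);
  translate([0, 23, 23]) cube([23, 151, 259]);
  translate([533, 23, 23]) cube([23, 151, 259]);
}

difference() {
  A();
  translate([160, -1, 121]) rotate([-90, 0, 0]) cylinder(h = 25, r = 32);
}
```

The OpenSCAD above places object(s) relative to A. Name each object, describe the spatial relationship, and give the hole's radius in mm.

A is an open box. The open box has a circular hole through its front wall. The hole's radius is 32 mm.

The subtracted cylinder has r = 32 mm.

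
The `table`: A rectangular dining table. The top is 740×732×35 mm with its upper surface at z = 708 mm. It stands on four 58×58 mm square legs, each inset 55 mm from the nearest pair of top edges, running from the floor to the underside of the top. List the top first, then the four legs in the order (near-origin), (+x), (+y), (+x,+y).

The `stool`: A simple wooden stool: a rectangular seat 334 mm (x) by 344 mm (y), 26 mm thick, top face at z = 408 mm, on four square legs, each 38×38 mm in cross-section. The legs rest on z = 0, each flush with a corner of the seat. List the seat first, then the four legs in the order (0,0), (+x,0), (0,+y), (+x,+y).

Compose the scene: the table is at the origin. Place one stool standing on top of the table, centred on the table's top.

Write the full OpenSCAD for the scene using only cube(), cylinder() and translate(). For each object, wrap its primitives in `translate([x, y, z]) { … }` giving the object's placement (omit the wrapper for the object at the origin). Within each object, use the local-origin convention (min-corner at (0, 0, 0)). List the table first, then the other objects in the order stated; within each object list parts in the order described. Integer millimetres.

translate([0, 0, 673]) cube([740, 732, 35]);
translate([55, 55, 0]) cube([58, 58, 673]);
translate([627, 55, 0]) cube([58, 58, 673]);
translate([55, 619, 0]) cube([58, 58, 673]);
translate([627, 619, 0]) cube([58, 58, 673]);
translate([203, 194, 708]) {
  translate([0, 0, 382]) cube([334, 344, 26]);
  cube([38, 38, 382]);
  translate([296, 0, 0]) cube([38, 38, 382]);
  translate([0, 306, 0]) cube([38, 38, 382]);
  translate([296, 306, 0]) cube([38, 38, 382]);
}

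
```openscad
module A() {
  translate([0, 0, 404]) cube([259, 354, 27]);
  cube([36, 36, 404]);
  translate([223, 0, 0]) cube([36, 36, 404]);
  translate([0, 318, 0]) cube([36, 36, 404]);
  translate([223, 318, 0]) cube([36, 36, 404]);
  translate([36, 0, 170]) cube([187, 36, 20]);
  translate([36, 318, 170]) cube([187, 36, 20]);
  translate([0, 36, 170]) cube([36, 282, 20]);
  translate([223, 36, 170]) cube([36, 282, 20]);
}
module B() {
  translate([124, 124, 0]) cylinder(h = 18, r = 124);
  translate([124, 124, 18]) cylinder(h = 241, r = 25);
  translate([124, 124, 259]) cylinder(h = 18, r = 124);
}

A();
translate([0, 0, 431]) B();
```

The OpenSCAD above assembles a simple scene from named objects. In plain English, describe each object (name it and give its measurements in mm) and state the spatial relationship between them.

A is a four-legged stool. The seat is a 259×354×27 mm slab whose top surface is at z = 431 mm; four square legs, each 36×36 mm in cross-section, run from the floor (z = 0) to the underside of the seat, each flush with a corner of the seat. Four stretchers, 36 mm wide and 20 mm tall, connect adjacent legs with their undersides at z = 170 mm, each running between the inner faces of the legs it joins and aligned with the legs' outer faces on the other axis.

B is a spool: two coaxial disc flanges of radius 124 mm and thickness 18 mm, joined by a core cylinder of radius 25 mm and height 241 mm. The lower flange rests on z = 0 and the three cylinders share a vertical axis.

The spool is on top of the stool.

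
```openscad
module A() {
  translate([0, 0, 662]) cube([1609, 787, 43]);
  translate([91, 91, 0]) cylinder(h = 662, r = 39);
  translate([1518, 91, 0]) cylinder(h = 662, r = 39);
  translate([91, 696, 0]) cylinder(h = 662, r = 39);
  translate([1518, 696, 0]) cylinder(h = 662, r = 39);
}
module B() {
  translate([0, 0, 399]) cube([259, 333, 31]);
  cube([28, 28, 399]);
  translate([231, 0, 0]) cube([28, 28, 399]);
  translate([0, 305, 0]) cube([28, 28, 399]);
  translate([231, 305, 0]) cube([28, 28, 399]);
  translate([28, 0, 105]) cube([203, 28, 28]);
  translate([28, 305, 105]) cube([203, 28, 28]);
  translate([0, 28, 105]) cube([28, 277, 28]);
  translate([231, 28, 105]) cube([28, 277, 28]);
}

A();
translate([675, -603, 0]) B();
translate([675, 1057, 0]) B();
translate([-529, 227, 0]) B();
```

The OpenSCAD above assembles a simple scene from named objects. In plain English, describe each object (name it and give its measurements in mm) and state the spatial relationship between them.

A is a table: top 1609 mm (x) × 787 mm (y), 43 mm thick, upper face at z = 705 mm, on four round legs of 78 mm diameter, each leg's bounding box inset 52 mm from the nearest pair of top edges, running from z = 0 to the bottom of the top.

B is a four-legged stool. The seat is a 259×333×31 mm slab whose top surface is at z = 430 mm; four square legs, each 28×28 mm in cross-section, run from the floor (z = 0) to the underside of the seat, each flush with a corner of the seat. Four stretchers, 28 mm wide and 28 mm tall, connect adjacent legs with their undersides at z = 105 mm, each running between the inner faces of the legs it joins and aligned with the legs' outer faces on the other axis.

Three stools sit around the table at the −y, +y, −x sides.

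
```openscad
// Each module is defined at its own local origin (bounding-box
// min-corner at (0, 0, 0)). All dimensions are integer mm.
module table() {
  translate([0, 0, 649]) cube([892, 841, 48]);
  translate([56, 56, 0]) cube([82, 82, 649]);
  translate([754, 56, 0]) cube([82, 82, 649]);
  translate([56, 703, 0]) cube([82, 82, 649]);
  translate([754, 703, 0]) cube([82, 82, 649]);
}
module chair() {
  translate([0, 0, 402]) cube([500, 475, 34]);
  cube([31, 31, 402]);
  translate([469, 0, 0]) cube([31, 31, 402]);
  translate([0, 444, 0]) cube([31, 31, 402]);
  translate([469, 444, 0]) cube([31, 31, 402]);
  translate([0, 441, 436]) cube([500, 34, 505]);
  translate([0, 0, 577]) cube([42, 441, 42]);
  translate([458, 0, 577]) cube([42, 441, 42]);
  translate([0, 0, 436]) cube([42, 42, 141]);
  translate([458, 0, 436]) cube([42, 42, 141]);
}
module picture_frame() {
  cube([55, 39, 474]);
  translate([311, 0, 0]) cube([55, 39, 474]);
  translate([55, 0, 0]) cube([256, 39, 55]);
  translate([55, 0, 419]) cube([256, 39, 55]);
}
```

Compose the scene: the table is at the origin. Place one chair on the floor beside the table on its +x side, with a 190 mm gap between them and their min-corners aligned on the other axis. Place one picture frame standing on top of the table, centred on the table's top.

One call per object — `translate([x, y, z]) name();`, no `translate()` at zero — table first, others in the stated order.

table();
translate([1082, 0, 0]) chair();
translate([263, 401, 697]) picture_frame();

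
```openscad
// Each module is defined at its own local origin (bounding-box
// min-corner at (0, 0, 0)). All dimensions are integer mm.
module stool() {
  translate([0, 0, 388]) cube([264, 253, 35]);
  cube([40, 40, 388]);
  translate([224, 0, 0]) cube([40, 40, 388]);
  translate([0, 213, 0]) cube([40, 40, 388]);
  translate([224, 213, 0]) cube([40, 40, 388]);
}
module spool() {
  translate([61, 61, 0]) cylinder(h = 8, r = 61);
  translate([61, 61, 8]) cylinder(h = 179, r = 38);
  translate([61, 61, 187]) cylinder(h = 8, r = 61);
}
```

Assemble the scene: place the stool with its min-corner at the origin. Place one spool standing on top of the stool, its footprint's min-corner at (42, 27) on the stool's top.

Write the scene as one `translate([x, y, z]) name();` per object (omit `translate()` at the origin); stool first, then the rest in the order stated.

stool();
translate([42, 27, 423]) spool();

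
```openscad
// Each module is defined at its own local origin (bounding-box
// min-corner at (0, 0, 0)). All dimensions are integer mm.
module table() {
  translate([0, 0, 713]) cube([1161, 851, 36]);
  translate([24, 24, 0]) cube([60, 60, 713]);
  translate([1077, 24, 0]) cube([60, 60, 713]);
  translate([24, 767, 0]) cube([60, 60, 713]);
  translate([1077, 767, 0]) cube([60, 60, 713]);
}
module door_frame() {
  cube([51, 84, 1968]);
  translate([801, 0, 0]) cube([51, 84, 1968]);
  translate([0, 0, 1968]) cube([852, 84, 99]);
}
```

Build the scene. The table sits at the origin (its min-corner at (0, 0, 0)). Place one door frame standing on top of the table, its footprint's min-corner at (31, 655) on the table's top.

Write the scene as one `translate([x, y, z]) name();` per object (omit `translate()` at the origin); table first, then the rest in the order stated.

table();
translate([31, 655, 749]) door_frame();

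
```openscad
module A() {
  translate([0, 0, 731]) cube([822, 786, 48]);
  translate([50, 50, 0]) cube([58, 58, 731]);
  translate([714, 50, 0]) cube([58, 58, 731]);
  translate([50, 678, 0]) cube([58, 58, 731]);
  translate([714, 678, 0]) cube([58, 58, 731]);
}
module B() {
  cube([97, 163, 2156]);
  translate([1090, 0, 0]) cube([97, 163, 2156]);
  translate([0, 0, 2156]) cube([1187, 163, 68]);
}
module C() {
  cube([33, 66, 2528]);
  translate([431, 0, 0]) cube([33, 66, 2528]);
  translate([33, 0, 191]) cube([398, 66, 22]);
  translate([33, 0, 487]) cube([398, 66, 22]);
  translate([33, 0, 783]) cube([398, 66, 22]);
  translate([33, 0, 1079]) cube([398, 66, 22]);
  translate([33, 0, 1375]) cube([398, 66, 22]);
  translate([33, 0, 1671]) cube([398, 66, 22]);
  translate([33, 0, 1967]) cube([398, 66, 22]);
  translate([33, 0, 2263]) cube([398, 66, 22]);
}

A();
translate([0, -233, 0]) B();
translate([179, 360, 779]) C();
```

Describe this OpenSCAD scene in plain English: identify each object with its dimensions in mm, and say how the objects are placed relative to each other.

A is a table: top 822 mm (x) × 786 mm (y), 48 mm thick, upper face at z = 779 mm, on four 58×58 mm square legs, each inset 50 mm from the nearest pair of top edges, running from z = 0 to the bottom of the top.

B is a rectangular door frame: two vertical jambs of 97×163 mm section, 2156 mm tall, with a clear opening 993 mm wide between their inner faces. A header 68 mm tall and 163 mm deep lies on top of the jambs and spans the full outside width.

C is a straight ladder. Two 33×66 mm vertical rails, 2528 mm tall, stand 464 mm apart (outside-to-outside) with their front faces coplanar on the −y side. 8 rungs, each 66 mm deep and 22 mm tall, span between the inner faces of the rails, front faces flush with the rails. The lowest rung's underside is at z = 191 mm and rungs are spaced 296 mm apart (underside to underside).

The door frame is on the floor beside the table on its −y side. The ladder is on top of the table, centred.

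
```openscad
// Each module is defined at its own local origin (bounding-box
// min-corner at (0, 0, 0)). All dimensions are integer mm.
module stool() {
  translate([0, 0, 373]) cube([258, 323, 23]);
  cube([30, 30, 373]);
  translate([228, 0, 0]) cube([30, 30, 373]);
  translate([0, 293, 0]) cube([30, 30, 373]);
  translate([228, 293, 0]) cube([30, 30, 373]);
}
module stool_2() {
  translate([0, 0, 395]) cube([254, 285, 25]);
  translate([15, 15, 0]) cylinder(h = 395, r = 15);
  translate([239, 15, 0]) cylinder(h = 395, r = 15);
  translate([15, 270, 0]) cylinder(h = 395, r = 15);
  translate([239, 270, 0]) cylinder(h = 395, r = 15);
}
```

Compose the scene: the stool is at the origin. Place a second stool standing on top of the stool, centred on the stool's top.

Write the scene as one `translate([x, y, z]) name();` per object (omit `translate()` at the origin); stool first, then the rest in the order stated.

stool();
translate([2, 19, 396]) stool_2();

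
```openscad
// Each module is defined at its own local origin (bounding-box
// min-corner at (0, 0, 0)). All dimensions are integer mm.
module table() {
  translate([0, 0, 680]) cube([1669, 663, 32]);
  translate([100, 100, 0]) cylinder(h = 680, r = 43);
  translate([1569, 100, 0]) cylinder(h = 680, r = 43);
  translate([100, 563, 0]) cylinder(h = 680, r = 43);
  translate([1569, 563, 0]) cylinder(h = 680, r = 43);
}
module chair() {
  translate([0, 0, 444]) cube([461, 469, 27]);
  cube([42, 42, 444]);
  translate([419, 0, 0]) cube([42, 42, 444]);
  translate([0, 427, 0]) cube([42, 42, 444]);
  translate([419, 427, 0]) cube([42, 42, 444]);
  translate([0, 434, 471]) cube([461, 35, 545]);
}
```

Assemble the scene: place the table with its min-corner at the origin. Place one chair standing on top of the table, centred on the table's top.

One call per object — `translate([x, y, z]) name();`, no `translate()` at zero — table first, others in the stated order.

table();
translate([604, 97, 712]) chair();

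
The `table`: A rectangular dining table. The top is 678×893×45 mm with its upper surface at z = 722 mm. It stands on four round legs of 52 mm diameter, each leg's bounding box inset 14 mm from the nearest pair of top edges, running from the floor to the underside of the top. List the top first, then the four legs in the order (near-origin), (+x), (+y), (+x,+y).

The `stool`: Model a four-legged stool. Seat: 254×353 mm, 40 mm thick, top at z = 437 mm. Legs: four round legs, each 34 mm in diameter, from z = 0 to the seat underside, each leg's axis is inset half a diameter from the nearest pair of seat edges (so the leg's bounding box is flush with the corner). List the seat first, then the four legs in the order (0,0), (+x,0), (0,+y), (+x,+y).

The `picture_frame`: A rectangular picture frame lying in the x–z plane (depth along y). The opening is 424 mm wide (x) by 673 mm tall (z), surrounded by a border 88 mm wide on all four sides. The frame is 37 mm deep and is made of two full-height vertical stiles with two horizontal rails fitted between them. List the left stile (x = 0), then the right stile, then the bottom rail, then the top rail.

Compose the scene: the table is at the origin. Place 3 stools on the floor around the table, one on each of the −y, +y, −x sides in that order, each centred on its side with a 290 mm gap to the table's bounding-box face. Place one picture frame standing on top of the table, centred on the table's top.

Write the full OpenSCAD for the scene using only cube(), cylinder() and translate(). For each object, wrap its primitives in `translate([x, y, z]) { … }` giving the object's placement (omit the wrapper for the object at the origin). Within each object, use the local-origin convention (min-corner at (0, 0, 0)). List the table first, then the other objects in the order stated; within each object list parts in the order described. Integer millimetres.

translate([0, 0, 677]) cube([678, 893, 45]);
translate([40, 40, 0]) cylinder(h = 677, r = 26);
translate([638, 40, 0]) cylinder(h = 677, r = 26);
translate([40, 853, 0]) cylinder(h = 677, r = 26);
translate([638, 853, 0]) cylinder(h = 677, r = 26);
translate([212, -643, 0]) {
  translate([0, 0, 397]) cube([254, 353, 40]);
  translate([17, 17, 0]) cylinder(h = 397, r = 17);
  translate([237, 17, 0]) cylinder(h = 397, r = 17);
  translate([17, 336, 0]) cylinder(h = 397, r = 17);
  translate([237, 336, 0]) cylinder(h = 397, r = 17);
}
translate([212, 1183, 0]) {
  translate([0, 0, 397]) cube([254, 353, 40]);
  translate([17, 17, 0]) cylinder(h = 397, r = 17);
  translate([237, 17, 0]) cylinder(h = 397, r = 17);
  translate([17, 336, 0]) cylinder(h = 397, r = 17);
  translate([237, 336, 0]) cylinder(h = 397, r = 17);
}
translate([-544, 270, 0]) {
  translate([0, 0, 397]) cube([254, 353, 40]);
  translate([17, 17, 0]) cylinder(h = 397, r = 17);
  translate([237, 17, 0]) cylinder(h = 397, r = 17);
  translate([17, 336, 0]) cylinder(h = 397, r = 17);
  translate([237, 336, 0]) cylinder(h = 397, r = 17);
}
translate([39, 428, 722]) {
  cube([88, 37, 849]);
  translate([512, 0, 0]) cube([88, 37, 849]);
  translate([88, 0, 0]) cube([424, 37, 88]);
  translate([88, 0, 761]) cube([424, 37, 88]);
}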